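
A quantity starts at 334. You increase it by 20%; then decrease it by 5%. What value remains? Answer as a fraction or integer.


Start with 334.
Step 1: Increase by 20%: 334 * 120/100 = 2004/5
Step 2: Decrease by 5%: 2004/5 * 95/100 = 9519/25
Final result = 9519/25

9519/25


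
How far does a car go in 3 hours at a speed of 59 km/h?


Using distance = speed * time
Speed = 59 km/h
Time = 3 hours
Distance = 59 * 3
= 177 km

177


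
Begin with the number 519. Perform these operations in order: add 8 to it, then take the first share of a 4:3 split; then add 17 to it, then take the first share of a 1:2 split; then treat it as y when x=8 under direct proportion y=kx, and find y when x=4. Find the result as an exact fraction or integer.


Start with 519.
Step 1: Add 8: 519+8=527; split 4:3 first = 527*4/7 = 2108/7
Step 2: Add 17: 2108/7+17=2227/7; split 1:2 first = 2227/7*1/3 = 2227/21
Step 3: Direct prop: k = (2227/21)/8; new y = k*4 = 2227/21*4/8 = 2227/42
Final result = 2227/42

2227/42


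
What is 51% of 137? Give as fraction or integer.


Compute 51% of 137
Convert percentage: 51% = 51/100
Multiply: 137 * 51/100
= 6987/100
= 6987/100

6987/100


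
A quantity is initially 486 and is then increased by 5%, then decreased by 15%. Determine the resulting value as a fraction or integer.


Start: 486
Step 1: increase by 5% => multiply by 105/100
  486 * 105/100 = 5103/10
Step 2: decrease by 15% => multiply by 85/100
  5103/10 * 85/100 = 86751/200
Final value = 86751/200

86751/200


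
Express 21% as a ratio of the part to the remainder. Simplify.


Part = 21%, Remainder = 79%
Ratio = 21:79
GCD(21, 79) = 1
Simplify: 21:79 = 21:79

21:79


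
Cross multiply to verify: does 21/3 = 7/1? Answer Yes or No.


Cross multiply to check 21/3 = 7/1
Left cross product: 21 * 1 = 21
Right cross product: 3 * 7 = 21
21 = 21
Equal, so proportions match => Yes

Yes


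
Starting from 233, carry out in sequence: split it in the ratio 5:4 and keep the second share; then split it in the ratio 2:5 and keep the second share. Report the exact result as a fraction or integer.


Start with 233.
Step 1: Split 5:4, second share = 233 * 4/9 = 932/9
Step 2: Split 2:5, second share = 932/9 * 5/7 = 4660/63
Final result = 4660/63

4660/63


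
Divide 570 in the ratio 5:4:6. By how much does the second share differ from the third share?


Total parts = 5 + 4 + 6 = 15
Value per part = 570 / 15 = 38
Shares: 5*38=190, 4*38=152, 6*38=228
Second share = 152, third share = 228
Difference = |152 - 228| = 76

76


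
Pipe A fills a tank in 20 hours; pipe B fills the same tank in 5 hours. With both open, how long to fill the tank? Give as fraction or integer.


Rate of A = 1/20 job per hour
Rate of B = 1/5 job per hour
Combined rate = 1/20 + 1/5
Find common denominator: (5 + 20)/(20*5) = 25/100
Combined rate = 1/4 job per hour
Time together = 1 / (1/4) = 4 hours

4


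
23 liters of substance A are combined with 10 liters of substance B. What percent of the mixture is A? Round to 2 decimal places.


Volume of A = 23 L
Volume of B = 10 L
Total volume = 23 + 10 = 33 L
Percentage of A = (23/33) * 100
= 69.70%

69.70


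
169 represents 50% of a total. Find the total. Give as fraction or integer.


Given: 169 is 50% of the whole
Set up: 169 = 50/100 * whole
whole = 169 * 100 / 50
whole = 16900 / 50
whole = 338

338


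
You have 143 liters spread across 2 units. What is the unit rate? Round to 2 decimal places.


Total liters = 143
Number of units = 2
Unit rate = 143 / 2
= 71.50 liters per unit

71.50


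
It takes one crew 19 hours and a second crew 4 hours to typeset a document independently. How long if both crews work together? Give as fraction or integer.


Rate of A = 1/19 job per hour
Rate of B = 1/4 job per hour
Combined rate = 1/19 + 1/4
Find common denominator: (4 + 19)/(19*4) = 23/76
Combined rate = 23/76 job per hour
Time together = 1 / (23/76) = 76/23 hours

76/23


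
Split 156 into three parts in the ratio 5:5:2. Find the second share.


Ratio = 5:5:2
Total parts = 5 + 5 + 2 = 12
Value per part = 156 / 12 = 13
First share = 5 * 13 = 65
Middle share = 5 * 13 = 65
Third share = 2 * 13 = 26

65


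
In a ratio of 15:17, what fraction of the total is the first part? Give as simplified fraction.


Total parts = 15 + 17 = 32
First part fraction = 15/32
Simplify: 15/32 = 15/32

15/32


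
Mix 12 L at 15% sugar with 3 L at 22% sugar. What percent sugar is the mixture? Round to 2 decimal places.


Solute in mixture 1 = 15% of 12 L = 12*15/100 = 9/5 L
Solute in mixture 2 = 22% of 3 L = 3*22/100 = 33/50 L
Total solute = 9/5 + 33/50 = 123/50 L
Total volume = 12 + 3 = 15 L
Final concentration = 123/50/15 * 100 = 16.40%

16.40


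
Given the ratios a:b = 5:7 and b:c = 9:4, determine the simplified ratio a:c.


Given a:b = 5:7 and b:c = 9:4
Make b consistent. Multiply first ratio by 9: a:b = 45:63
Multiply second ratio by 7: b:c = 63:28
Now b = 63 in both, so a:b:c = 45:63:28
Therefore a:c = 45:28
Simplify by GCD: a:c = 45:28

45:28


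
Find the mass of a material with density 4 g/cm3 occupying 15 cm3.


Using mass = density * volume
Density = 4 g/cm3
Volume = 15 cm3
Mass = 4 * 15
= 60 g

60


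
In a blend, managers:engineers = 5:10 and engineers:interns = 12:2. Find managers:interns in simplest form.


Given a:b = 5:10 and b:c = 12:2
Make b consistent. Multiply first ratio by 12: a:b = 60:120
Multiply second ratio by 10: b:c = 120:20
Now b = 120 in both, so a:b:c = 60:120:20
Therefore a:c = 60:20
Simplify by GCD: a:c = 3:1

3:1


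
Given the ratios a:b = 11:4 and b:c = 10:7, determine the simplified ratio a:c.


Given a:b = 11:4 and b:c = 10:7
Make b consistent. Multiply first ratio by 10: a:b = 110:40
Multiply second ratio by 4: b:c = 40:28
Now b = 40 in both, so a:b:c = 110:40:28
Therefore a:c = 110:28
Simplify by GCD: a:c = 55:14

55:14


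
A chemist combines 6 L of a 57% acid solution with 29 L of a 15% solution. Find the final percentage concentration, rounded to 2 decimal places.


Solute in mixture 1 = 57% of 6 L = 6*57/100 = 171/50 L
Solute in mixture 2 = 15% of 29 L = 29*15/100 = 87/20 L
Total solute = 171/50 + 87/20 = 777/100 L
Total volume = 6 + 29 = 35 L
Final concentration = 777/100/35 * 100 = 22.20%

22.20


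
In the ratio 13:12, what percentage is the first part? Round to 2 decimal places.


Total parts = 13 + 12 = 25
First part fraction = 13/25
Percentage = (13/25) * 100
= 0.52 * 100
= 52.00%

52.00


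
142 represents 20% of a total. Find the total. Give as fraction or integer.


Given: 142 is 20% of the whole
Set up: 142 = 20/100 * whole
whole = 142 * 100 / 20
whole = 14200 / 20
whole = 710

710


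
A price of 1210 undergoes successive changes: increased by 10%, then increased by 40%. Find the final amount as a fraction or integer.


Start: 1210
Step 1: increase by 10% => multiply by 110/100
  1210 * 110/100 = 1331
Step 2: increase by 40% => multiply by 140/100
  1331 * 140/100 = 9317/5
Final value = 9317/5

9317/5


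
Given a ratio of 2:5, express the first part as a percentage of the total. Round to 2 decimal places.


Total parts = 2 + 5 = 7
First part fraction = 2/7
Percentage = (2/7) * 100
= 0.285714 * 100
= 28.57%

28.57


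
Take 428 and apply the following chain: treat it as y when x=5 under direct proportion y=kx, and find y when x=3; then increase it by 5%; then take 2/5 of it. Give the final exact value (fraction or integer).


Start with 428.
Step 1: Direct prop: k = (428)/5; new y = k*3 = 428*3/5 = 1284/5
Step 2: Increase by 5%: 1284/5 * 105/100 = 6741/25
Step 3: Take 2/5: 6741/25 * 2/5 = 13482/125
Final result = 13482/125

13482/125


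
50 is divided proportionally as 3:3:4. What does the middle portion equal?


Ratio = 3:3:4
Total parts = 3 + 3 + 4 = 10
Value per part = 50 / 10 = 5
First share = 3 * 5 = 15
Middle share = 3 * 5 = 15
Third share = 4 * 5 = 20

15


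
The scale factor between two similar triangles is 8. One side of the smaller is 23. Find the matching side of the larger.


Similar triangles have proportional sides
Scale factor = 8
Smaller side = 23
Corresponding larger side = 23 * 8
= 184

184


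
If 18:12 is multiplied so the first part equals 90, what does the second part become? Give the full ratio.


Original ratio: 18:12
First term target: 90
Scale factor = 90 / 18 = 5
Multiply second term: 12 * 5 = 60
Equivalent ratio = 90:60

90:60


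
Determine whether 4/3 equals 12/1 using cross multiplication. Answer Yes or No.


Cross multiply to check 4/3 = 12/1
Left cross product: 4 * 1 = 4
Right cross product: 3 * 12 = 36
4 != 36
Not equal, so proportions differ => No

No


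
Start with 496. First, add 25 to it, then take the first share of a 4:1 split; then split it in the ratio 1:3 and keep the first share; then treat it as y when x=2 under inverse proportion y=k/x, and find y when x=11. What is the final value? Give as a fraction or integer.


Start with 496.
Step 1: Add 25: 496+25=521; split 4:1 first = 521*4/5 = 2084/5
Step 2: Split 1:3, first share = 2084/5 * 1/4 = 521/5
Step 3: Inverse prop: k = (521/5)*2; new y = k/11 = 521/5*2/11 = 1042/55
Final result = 1042/55

1042/55


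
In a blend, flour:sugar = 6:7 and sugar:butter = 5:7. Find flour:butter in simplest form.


Given a:b = 6:7 and b:c = 5:7
Make b consistent. Multiply first ratio by 5: a:b = 30:35
Multiply second ratio by 7: b:c = 35:49
Now b = 35 in both, so a:b:c = 30:35:49
Therefore a:c = 30:49
Simplify by GCD: a:c = 30:49

30:49


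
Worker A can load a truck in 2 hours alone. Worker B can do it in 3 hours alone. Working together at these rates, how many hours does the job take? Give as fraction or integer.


Rate of A = 1/2 job per hour
Rate of B = 1/3 job per hour
Combined rate = 1/2 + 1/3
Find common denominator: (3 + 2)/(2*3) = 5/6
Combined rate = 5/6 job per hour
Time together = 1 / (5/6) = 6/5 hours

6/5


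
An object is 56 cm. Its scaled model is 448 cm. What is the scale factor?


Original length = 56 cm
Scaled length = 448 cm
Scale factor = 448 / 56
= 8

8


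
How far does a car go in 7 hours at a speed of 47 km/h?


Using distance = speed * time
Speed = 47 km/h
Time = 7 hours
Distance = 47 * 7
= 329 km

329


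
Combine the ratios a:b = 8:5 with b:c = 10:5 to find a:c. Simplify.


Given a:b = 8:5 and b:c = 10:5
Make b consistent. Multiply first ratio by 10: a:b = 80:50
Multiply second ratio by 5: b:c = 50:25
Now b = 50 in both, so a:b:c = 80:50:25
Therefore a:c = 80:25
Simplify by GCD: a:c = 16:5

16:5


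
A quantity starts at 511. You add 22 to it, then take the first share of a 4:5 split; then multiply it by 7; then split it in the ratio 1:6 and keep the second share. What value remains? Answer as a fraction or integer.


Start with 511.
Step 1: Add 22: 511+22=533; split 4:5 first = 533*4/9 = 2132/9
Step 2: Multiply by 7: 2132/9 * 7 = 14924/9
Step 3: Split 1:6, second share = 14924/9 * 6/7 = 4264/3
Final result = 4264/3

4264/3


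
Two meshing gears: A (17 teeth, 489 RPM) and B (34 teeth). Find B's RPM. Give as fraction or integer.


Gear ratio: teeth_A * RPM_A = teeth_B * RPM_B
17 * 489 = 34 * RPM_B
8313 = 34 * RPM_B
RPM_B = 8313 / 34
RPM_B = 489/2

489/2


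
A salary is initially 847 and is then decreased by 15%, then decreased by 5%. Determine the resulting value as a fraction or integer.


Start: 847
Step 1: decrease by 15% => multiply by 85/100
  847 * 85/100 = 14399/20
Step 2: decrease by 5% => multiply by 95/100
  14399/20 * 95/100 = 273581/400
Final value = 273581/400

273581/400


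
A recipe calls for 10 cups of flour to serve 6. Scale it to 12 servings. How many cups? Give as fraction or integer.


Original: 10 cups for 6 servings
Target servings = 12
Scaling factor = 12/6
New amount = 10 * 12/6
= 120/6
= 20 cups

20


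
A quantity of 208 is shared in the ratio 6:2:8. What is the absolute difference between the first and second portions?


Total parts = 6 + 2 + 8 = 16
Value per part = 208 / 16 = 13
Shares: 6*13=78, 2*13=26, 8*13=104
First share = 78, second share = 26
Difference = |78 - 26| = 52

52


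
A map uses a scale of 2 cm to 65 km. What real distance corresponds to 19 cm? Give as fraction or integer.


Map scale: 2 cm = 65 km
Measured distance on map = 19 cm
Set up proportion: 19 * 65 / 2
= 1235 / 2
= 1235/2 km

1235/2


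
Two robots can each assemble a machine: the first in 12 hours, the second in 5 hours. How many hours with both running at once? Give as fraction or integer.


Rate of A = 1/12 job per hour
Rate of B = 1/5 job per hour
Combined rate = 1/12 + 1/5
Find common denominator: (5 + 12)/(12*5) = 17/60
Combined rate = 17/60 job per hour
Time together = 1 / (17/60) = 60/17 hours

60/17


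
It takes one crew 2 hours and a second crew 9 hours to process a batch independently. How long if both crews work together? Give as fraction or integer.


Rate of A = 1/2 job per hour
Rate of B = 1/9 job per hour
Combined rate = 1/2 + 1/9
Find common denominator: (9 + 2)/(2*9) = 11/18
Combined rate = 11/18 job per hour
Time together = 1 / (11/18) = 18/11 hours

18/11


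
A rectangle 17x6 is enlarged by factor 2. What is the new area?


Original dimensions: 17 x 6
Enlargement factor = 2
New width = 17 * 2 = 34
New height = 6 * 2 = 12
New area = 34 * 12 = 408

408


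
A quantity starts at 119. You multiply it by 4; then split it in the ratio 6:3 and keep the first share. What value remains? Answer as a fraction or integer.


Start with 119.
Step 1: Multiply by 4: 119 * 4 = 476
Step 2: Split 6:3, first share = 476 * 6/9 = 952/3
Final result = 952/3

952/3


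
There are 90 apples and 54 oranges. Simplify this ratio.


Find GCD(90, 54)
GCD = 18
Divide both by 18: 90/18 = 5, 54/18 = 3
Simplified ratio = 5:3

5:3


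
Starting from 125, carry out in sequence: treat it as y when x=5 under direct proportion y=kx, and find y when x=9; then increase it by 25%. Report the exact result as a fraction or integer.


Start with 125.
Step 1: Direct prop: k = (125)/5; new y = k*9 = 125*9/5 = 225
Step 2: Increase by 25%: 225 * 125/100 = 1125/4
Final result = 1125/4

1125/4


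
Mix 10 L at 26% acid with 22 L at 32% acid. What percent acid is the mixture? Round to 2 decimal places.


Solute in mixture 1 = 26% of 10 L = 10*26/100 = 13/5 L
Solute in mixture 2 = 32% of 22 L = 22*32/100 = 176/25 L
Total solute = 13/5 + 176/25 = 241/25 L
Total volume = 10 + 22 = 32 L
Final concentration = 241/25/32 * 100 = 30.13%

30.13


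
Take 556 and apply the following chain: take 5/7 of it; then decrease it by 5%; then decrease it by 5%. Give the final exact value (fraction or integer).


Start with 556.
Step 1: Take 5/7: 556 * 5/7 = 2780/7
Step 2: Decrease by 5%: 2780/7 * 95/100 = 2641/7
Step 3: Decrease by 5%: 2641/7 * 95/100 = 50179/140
Final result = 50179/140

50179/140


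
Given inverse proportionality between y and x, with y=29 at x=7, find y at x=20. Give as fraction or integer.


Inverse proportion: y = k/x
Find k: k = 7 * 29 = 203
Compute y at x=20: y = 203/20
y = 203/20

203/20


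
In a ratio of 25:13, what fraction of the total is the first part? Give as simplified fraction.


Total parts = 25 + 13 = 38
First part fraction = 25/38
Simplify: 25/38 = 25/38

25/38


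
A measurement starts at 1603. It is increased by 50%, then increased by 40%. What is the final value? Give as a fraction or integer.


Start: 1603
Step 1: increase by 50% => multiply by 150/100
  1603 * 150/100 = 4809/2
Step 2: increase by 40% => multiply by 140/100
  4809/2 * 140/100 = 33663/10
Final value = 33663/10

33663/10


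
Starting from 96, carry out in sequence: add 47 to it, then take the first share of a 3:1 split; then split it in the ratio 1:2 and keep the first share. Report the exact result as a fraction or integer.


Start with 96.
Step 1: Add 47: 96+47=143; split 3:1 first = 143*3/4 = 429/4
Step 2: Split 1:2, first share = 429/4 * 1/3 = 143/4
Final result = 143/4

143/4


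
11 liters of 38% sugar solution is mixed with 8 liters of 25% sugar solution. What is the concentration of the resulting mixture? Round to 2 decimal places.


Solute in mixture 1 = 38% of 11 L = 11*38/100 = 209/50 L
Solute in mixture 2 = 25% of 8 L = 8*25/100 = 2 L
Total solute = 209/50 + 2 = 309/50 L
Total volume = 11 + 8 = 19 L
Final concentration = 309/50/19 * 100 = 32.53%

32.53


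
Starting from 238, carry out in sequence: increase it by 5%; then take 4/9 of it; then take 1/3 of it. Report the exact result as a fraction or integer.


Start with 238.
Step 1: Increase by 5%: 238 * 105/100 = 2499/10
Step 2: Take 4/9: 2499/10 * 4/9 = 1666/15
Step 3: Take 1/3: 1666/15 * 1/3 = 1666/45
Final result = 1666/45

1666/45


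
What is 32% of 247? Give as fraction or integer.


Compute 32% of 247
Convert percentage: 32% = 32/100
Multiply: 247 * 32/100
= 7904/100
= 1976/25

1976/25


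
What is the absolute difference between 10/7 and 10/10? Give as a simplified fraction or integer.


Simplify: 10/7 = 10/7 and 10/10 = 1
Find common denominator: LCD = 7
Convert: 10/7 and 7/7
Difference = |10 - 7|/7 = 3/7
Simplified = 3/7

3/7


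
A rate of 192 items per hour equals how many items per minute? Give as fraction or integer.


Converting from per hour to per minute
Rate = 192 items per hour
Divide by 60: 192/60
= 16/5 items per minute

16/5


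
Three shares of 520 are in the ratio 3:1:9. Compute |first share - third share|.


Total parts = 3 + 1 + 9 = 13
Value per part = 520 / 13 = 40
Shares: 3*40=120, 1*40=40, 9*40=360
First share = 120, third share = 360
Difference = |120 - 360| = 240

240


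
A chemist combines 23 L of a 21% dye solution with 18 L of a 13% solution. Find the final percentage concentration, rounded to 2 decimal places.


Solute in mixture 1 = 21% of 23 L = 23*21/100 = 483/100 L
Solute in mixture 2 = 13% of 18 L = 18*13/100 = 117/50 L
Total solute = 483/100 + 117/50 = 717/100 L
Total volume = 23 + 18 = 41 L
Final concentration = 717/100/41 * 100 = 17.49%

17.49


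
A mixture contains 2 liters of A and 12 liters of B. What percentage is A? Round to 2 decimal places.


Volume of A = 2 L
Volume of B = 12 L
Total volume = 2 + 12 = 14 L
Percentage of A = (2/14) * 100
= 14.29%

14.29


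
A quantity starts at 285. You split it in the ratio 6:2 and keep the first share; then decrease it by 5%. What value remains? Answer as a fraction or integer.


Start with 285.
Step 1: Split 6:2, first share = 285 * 6/8 = 855/4
Step 2: Decrease by 5%: 855/4 * 95/100 = 3249/16
Final result = 3249/16

3249/16


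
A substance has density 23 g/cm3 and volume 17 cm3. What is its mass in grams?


Using mass = density * volume
Density = 23 g/cm3
Volume = 17 cm3
Mass = 23 * 17
= 391 g

391


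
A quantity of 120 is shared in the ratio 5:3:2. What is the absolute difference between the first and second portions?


Total parts = 5 + 3 + 2 = 10
Value per part = 120 / 10 = 12
Shares: 5*12=60, 3*12=36, 2*12=24
First share = 60, second share = 36
Difference = |60 - 36| = 24

24


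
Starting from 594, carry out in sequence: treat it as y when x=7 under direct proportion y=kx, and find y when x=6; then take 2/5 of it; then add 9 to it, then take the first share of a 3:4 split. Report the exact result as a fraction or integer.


Start with 594.
Step 1: Direct prop: k = (594)/7; new y = k*6 = 594*6/7 = 3564/7
Step 2: Take 2/5: 3564/7 * 2/5 = 7128/35
Step 3: Add 9: 7128/35+9=7443/35; split 3:4 first = 7443/35*3/7 = 22329/245
Final result = 22329/245

22329/245


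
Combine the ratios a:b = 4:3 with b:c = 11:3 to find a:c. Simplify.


Given a:b = 4:3 and b:c = 11:3
Make b consistent. Multiply first ratio by 11: a:b = 44:33
Multiply second ratio by 3: b:c = 33:9
Now b = 33 in both, so a:b:c = 44:33:9
Therefore a:c = 44:9
Simplify by GCD: a:c = 44:9

44:9


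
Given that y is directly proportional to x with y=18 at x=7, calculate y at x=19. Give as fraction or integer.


Direct proportion: y = kx
Find k: k = 18/7 = 18/7
Compute y at x=19: y = 18/7 * 19
y = 342/7

342/7


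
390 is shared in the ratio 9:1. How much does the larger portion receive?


Total parts = 9 + 1 = 10
Value per part = 390 / 10 = 39
First share = 9 * 39 = 351
Second share = 1 * 39 = 39
Larger share = 351

351


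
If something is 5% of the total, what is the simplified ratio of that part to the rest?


Part = 5%, Remainder = 95%
Ratio = 5:95
GCD(5, 95) = 5
Simplify: 1:19 = 1:19

1:19


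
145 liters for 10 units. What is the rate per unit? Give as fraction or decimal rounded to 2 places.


Total liters = 145
Number of units = 10
Unit rate = 145 / 10
= 14.50 liters per unit

14.50


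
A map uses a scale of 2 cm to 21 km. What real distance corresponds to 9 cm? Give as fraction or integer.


Map scale: 2 cm = 21 km
Measured distance on map = 9 cm
Set up proportion: 9 * 21 / 2
= 189 / 2
= 189/2 km

189/2


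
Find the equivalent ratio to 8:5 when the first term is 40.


Original ratio: 8:5
First term target: 40
Scale factor = 40 / 8 = 5
Multiply second term: 5 * 5 = 25
Equivalent ratio = 40:25

40:25


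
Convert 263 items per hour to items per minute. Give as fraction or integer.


Converting from per hour to per minute
Rate = 263 items per hour
Divide by 60: 263/60
= 263/60 items per minute

263/60


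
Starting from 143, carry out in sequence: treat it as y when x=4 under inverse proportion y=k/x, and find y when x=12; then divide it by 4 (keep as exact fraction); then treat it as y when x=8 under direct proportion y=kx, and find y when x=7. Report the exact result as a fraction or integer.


Start with 143.
Step 1: Inverse prop: k = (143)*4; new y = k/12 = 143*4/12 = 143/3
Step 2: Divide by 4: 143/3 / 4 = 143/12
Step 3: Direct prop: k = (143/12)/8; new y = k*7 = 143/12*7/8 = 1001/96
Final result = 1001/96

1001/96


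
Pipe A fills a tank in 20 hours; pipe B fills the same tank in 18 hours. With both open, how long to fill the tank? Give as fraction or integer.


Rate of A = 1/20 job per hour
Rate of B = 1/18 job per hour
Combined rate = 1/20 + 1/18
Find common denominator: (18 + 20)/(20*18) = 38/360
Combined rate = 19/180 job per hour
Time together = 1 / (19/180) = 180/19 hours

180/19


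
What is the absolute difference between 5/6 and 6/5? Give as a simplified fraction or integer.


Simplify: 5/6 = 5/6 and 6/5 = 6/5
Find common denominator: LCD = 30
Convert: 25/30 and 36/30
Difference = |25 - 36|/30 = 11/30
Simplified = 11/30

11/30


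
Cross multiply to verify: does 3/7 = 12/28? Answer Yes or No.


Cross multiply to check 3/7 = 12/28
Left cross product: 3 * 28 = 84
Right cross product: 7 * 12 = 84
84 = 84
Equal, so proportions match => Yes

Yes


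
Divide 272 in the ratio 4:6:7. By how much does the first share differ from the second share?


Total parts = 4 + 6 + 7 = 17
Value per part = 272 / 17 = 16
Shares: 4*16=64, 6*16=96, 7*16=112
First share = 64, second share = 96
Difference = |64 - 96| = 32

32


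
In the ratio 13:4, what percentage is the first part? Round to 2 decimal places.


Total parts = 13 + 4 = 17
First part fraction = 13/17
Percentage = (13/17) * 100
= 0.764706 * 100
= 76.47%

76.47


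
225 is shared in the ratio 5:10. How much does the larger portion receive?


Total parts = 5 + 10 = 15
Value per part = 225 / 15 = 15
First share = 5 * 15 = 75
Second share = 10 * 15 = 150
Larger share = 150

150


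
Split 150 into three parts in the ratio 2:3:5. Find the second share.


Ratio = 2:3:5
Total parts = 2 + 3 + 5 = 10
Value per part = 150 / 10 = 15
First share = 2 * 15 = 30
Middle share = 3 * 15 = 45
Third share = 5 * 15 = 75

45


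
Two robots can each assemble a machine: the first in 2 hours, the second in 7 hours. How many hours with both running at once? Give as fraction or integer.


Rate of A = 1/2 job per hour
Rate of B = 1/7 job per hour
Combined rate = 1/2 + 1/7
Find common denominator: (7 + 2)/(2*7) = 9/14
Combined rate = 9/14 job per hour
Time together = 1 / (9/14) = 14/9 hours

14/9


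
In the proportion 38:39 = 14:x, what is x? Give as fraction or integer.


Setting up: 38/39 = 14/x
Cross multiply: 38 * x = 39 * 14
38x = 546
x = 546/38
x = 273/19

273/19


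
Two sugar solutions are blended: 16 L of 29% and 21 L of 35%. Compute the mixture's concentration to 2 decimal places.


Solute in mixture 1 = 29% of 16 L = 16*29/100 = 116/25 L
Solute in mixture 2 = 35% of 21 L = 21*35/100 = 147/20 L
Total solute = 116/25 + 147/20 = 1199/100 L
Total volume = 16 + 21 = 37 L
Final concentration = 1199/100/37 * 100 = 32.41%

32.41


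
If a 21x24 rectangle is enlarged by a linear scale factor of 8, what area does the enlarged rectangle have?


Original dimensions: 21 x 24
Enlargement factor = 8
New width = 21 * 8 = 168
New height = 24 * 8 = 192
New area = 168 * 192 = 32256

32256


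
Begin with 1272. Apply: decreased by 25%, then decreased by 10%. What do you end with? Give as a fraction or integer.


Start: 1272
Step 1: decrease by 25% => multiply by 75/100
  1272 * 75/100 = 954
Step 2: decrease by 10% => multiply by 90/100
  954 * 90/100 = 4293/5
Final value = 4293/5

4293/5


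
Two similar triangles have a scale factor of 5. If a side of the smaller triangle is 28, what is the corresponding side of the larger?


Similar triangles have proportional sides
Scale factor = 5
Smaller side = 28
Corresponding larger side = 28 * 5
= 140

140


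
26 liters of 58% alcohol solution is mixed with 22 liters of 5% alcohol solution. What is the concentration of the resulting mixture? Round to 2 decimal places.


Solute in mixture 1 = 58% of 26 L = 26*58/100 = 377/25 L
Solute in mixture 2 = 5% of 22 L = 22*5/100 = 11/10 L
Total solute = 377/25 + 11/10 = 809/50 L
Total volume = 26 + 22 = 48 L
Final concentration = 809/50/48 * 100 = 33.71%

33.71


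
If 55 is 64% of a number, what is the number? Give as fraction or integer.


Given: 55 is 64% of the whole
Set up: 55 = 64/100 * whole
whole = 55 * 100 / 64
whole = 5500 / 64
whole = 1375/16

1375/16


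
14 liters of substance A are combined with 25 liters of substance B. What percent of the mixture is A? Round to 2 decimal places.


Volume of A = 14 L
Volume of B = 25 L
Total volume = 14 + 25 = 39 L
Percentage of A = (14/39) * 100
= 35.90%

35.90


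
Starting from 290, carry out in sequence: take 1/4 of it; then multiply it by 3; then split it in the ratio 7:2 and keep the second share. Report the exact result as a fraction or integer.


Start with 290.
Step 1: Take 1/4: 290 * 1/4 = 145/2
Step 2: Multiply by 3: 145/2 * 3 = 435/2
Step 3: Split 7:2, second share = 435/2 * 2/9 = 145/3
Final result = 145/3

145/3


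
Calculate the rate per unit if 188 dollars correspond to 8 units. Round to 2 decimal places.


Total dollars = 188
Number of units = 8
Unit rate = 188 / 8
= 23.50 dollars per unit

23.50


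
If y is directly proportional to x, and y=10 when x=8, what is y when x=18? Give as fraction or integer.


Direct proportion: y = kx
Find k: k = 10/8 = 5/4
Compute y at x=18: y = 5/4 * 18
y = 45/2

45/2


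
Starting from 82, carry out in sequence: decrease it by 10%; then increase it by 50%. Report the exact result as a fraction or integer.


Start with 82.
Step 1: Decrease by 10%: 82 * 90/100 = 369/5
Step 2: Increase by 50%: 369/5 * 150/100 = 1107/10
Final result = 1107/10

1107/10


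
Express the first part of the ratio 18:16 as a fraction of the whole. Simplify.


Total parts = 18 + 16 = 34
First part fraction = 18/34
Simplify: 18/34 = 9/17

9/17


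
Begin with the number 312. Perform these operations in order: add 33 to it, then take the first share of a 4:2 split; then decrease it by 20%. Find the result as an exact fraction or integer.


Start with 312.
Step 1: Add 33: 312+33=345; split 4:2 first = 345*4/6 = 230
Step 2: Decrease by 20%: 230 * 80/100 = 184
Final result = 184

184


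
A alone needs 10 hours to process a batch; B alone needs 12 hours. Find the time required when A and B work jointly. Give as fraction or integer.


Rate of A = 1/10 job per hour
Rate of B = 1/12 job per hour
Combined rate = 1/10 + 1/12
Find common denominator: (12 + 10)/(10*12) = 22/120
Combined rate = 11/60 job per hour
Time together = 1 / (11/60) = 60/11 hours

60/11


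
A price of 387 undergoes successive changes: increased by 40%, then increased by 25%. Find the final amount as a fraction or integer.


Start: 387
Step 1: increase by 40% => multiply by 140/100
  387 * 140/100 = 2709/5
Step 2: increase by 25% => multiply by 125/100
  2709/5 * 125/100 = 2709/4
Final value = 2709/4

2709/4


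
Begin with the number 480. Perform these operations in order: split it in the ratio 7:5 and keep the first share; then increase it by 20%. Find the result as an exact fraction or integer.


Start with 480.
Step 1: Split 7:5, first share = 480 * 7/12 = 280
Step 2: Increase by 20%: 280 * 120/100 = 336
Final result = 336

336


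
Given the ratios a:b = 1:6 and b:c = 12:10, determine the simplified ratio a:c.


Given a:b = 1:6 and b:c = 12:10
Make b consistent. Multiply first ratio by 12: a:b = 12:72
Multiply second ratio by 6: b:c = 72:60
Now b = 72 in both, so a:b:c = 12:72:60
Therefore a:c = 12:60
Simplify by GCD: a:c = 1:5

1:5


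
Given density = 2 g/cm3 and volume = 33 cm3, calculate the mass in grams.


Using mass = density * volume
Density = 2 g/cm3
Volume = 33 cm3
Mass = 2 * 33
= 66 g

66


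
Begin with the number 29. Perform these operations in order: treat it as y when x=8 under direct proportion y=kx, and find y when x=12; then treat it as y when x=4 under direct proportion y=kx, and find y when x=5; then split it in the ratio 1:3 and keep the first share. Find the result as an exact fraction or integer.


Start with 29.
Step 1: Direct prop: k = (29)/8; new y = k*12 = 29*12/8 = 87/2
Step 2: Direct prop: k = (87/2)/4; new y = k*5 = 87/2*5/4 = 435/8
Step 3: Split 1:3, first share = 435/8 * 1/4 = 435/32
Final result = 435/32

435/32


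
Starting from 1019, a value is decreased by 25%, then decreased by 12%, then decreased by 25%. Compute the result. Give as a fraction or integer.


Start: 1019
Step 1: decrease by 25% => multiply by 75/100
  1019 * 75/100 = 3057/4
Step 2: decrease by 12% => multiply by 88/100
  3057/4 * 88/100 = 33627/50
Step 3: decrease by 25% => multiply by 75/100
  33627/50 * 75/100 = 100881/200
Final value = 100881/200

100881/200


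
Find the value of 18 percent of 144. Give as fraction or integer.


Compute 18% of 144
Convert percentage: 18% = 18/100
Multiply: 144 * 18/100
= 2592/100
= 648/25

648/25


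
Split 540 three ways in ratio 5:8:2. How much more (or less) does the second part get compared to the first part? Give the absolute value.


Total parts = 5 + 8 + 2 = 15
Value per part = 540 / 15 = 36
Shares: 5*36=180, 8*36=288, 2*36=72
Second share = 288, first share = 180
Difference = |288 - 180| = 108

108


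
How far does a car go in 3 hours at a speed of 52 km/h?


Using distance = speed * time
Speed = 52 km/h
Time = 3 hours
Distance = 52 * 3
= 156 km

156


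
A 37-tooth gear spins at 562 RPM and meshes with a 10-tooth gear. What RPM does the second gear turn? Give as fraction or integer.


Gear ratio: teeth_A * RPM_A = teeth_B * RPM_B
37 * 562 = 10 * RPM_B
20794 = 10 * RPM_B
RPM_B = 20794 / 10
RPM_B = 10397/5

10397/5


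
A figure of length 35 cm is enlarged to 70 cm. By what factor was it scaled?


Original length = 35 cm
Scaled length = 70 cm
Scale factor = 70 / 35
= 2

2


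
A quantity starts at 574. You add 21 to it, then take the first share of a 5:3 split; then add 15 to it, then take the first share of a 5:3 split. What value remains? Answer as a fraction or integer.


Start with 574.
Step 1: Add 21: 574+21=595; split 5:3 first = 595*5/8 = 2975/8
Step 2: Add 15: 2975/8+15=3095/8; split 5:3 first = 3095/8*5/8 = 15475/64
Final result = 15475/64

15475/64


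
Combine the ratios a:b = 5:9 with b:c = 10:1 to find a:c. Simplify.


Given a:b = 5:9 and b:c = 10:1
Make b consistent. Multiply first ratio by 10: a:b = 50:90
Multiply second ratio by 9: b:c = 90:9
Now b = 90 in both, so a:b:c = 50:90:9
Therefore a:c = 50:9
Simplify by GCD: a:c = 50:9

50:9


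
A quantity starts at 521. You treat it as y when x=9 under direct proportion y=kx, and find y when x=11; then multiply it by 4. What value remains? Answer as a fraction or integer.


Start with 521.
Step 1: Direct prop: k = (521)/9; new y = k*11 = 521*11/9 = 5731/9
Step 2: Multiply by 4: 5731/9 * 4 = 22924/9
Final result = 22924/9

22924/9


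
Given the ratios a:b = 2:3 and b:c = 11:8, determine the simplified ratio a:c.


Given a:b = 2:3 and b:c = 11:8
Make b consistent. Multiply first ratio by 11: a:b = 22:33
Multiply second ratio by 3: b:c = 33:24
Now b = 33 in both, so a:b:c = 22:33:24
Therefore a:c = 22:24
Simplify by GCD: a:c = 11:12

11:12


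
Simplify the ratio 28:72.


Find GCD(28, 72)
GCD = 4
Divide both by 4: 28/4 = 7, 72/4 = 18
Simplified ratio = 7:18

7:18


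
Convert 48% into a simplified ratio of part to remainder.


Part = 48%, Remainder = 52%
Ratio = 48:52
GCD(48, 52) = 4
Simplify: 12:13 = 12:13

12:13


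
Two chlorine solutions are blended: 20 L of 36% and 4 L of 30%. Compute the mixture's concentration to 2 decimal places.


Solute in mixture 1 = 36% of 20 L = 20*36/100 = 36/5 L
Solute in mixture 2 = 30% of 4 L = 4*30/100 = 6/5 L
Total solute = 36/5 + 6/5 = 42/5 L
Total volume = 20 + 4 = 24 L
Final concentration = 42/5/24 * 100 = 35.00%

35.00


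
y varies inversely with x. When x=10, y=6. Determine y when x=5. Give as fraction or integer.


Inverse proportion: y = k/x
Find k: k = 10 * 6 = 60
Compute y at x=5: y = 60/5
y = 12

12


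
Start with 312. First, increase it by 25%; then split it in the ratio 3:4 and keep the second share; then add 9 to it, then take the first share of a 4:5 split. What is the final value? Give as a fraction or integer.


Start with 312.
Step 1: Increase by 25%: 312 * 125/100 = 390
Step 2: Split 3:4, second share = 390 * 4/7 = 1560/7
Step 3: Add 9: 1560/7+9=1623/7; split 4:5 first = 1623/7*4/9 = 2164/21
Final result = 2164/21

2164/21


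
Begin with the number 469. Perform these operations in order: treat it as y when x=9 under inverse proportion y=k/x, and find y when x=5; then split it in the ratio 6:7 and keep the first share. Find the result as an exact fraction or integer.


Start with 469.
Step 1: Inverse prop: k = (469)*9; new y = k/5 = 469*9/5 = 4221/5
Step 2: Split 6:7, first share = 4221/5 * 6/13 = 25326/65
Final result = 25326/65

25326/65


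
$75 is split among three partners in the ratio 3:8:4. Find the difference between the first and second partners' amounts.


Total parts = 3 + 8 + 4 = 15
Value per part = 75 / 15 = 5
Shares: 3*5=15, 8*5=40, 4*5=20
First share = 15, second share = 40
Difference = |15 - 40| = 25

25


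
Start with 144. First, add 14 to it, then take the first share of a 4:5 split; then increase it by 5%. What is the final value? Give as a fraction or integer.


Start with 144.
Step 1: Add 14: 144+14=158; split 4:5 first = 158*4/9 = 632/9
Step 2: Increase by 5%: 632/9 * 105/100 = 1106/15
Final result = 1106/15

1106/15


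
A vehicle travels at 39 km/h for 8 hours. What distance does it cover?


Using distance = speed * time
Speed = 39 km/h
Time = 8 hours
Distance = 39 * 8
= 312 km

312


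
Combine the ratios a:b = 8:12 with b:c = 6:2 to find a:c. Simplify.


Given a:b = 8:12 and b:c = 6:2
Make b consistent. Multiply first ratio by 6: a:b = 48:72
Multiply second ratio by 12: b:c = 72:24
Now b = 72 in both, so a:b:c = 48:72:24
Therefore a:c = 48:24
Simplify by GCD: a:c = 2:1

2:1


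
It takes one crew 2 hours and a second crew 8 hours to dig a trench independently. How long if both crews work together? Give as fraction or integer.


Rate of A = 1/2 job per hour
Rate of B = 1/8 job per hour
Combined rate = 1/2 + 1/8
Find common denominator: (8 + 2)/(2*8) = 10/16
Combined rate = 5/8 job per hour
Time together = 1 / (5/8) = 8/5 hours

8/5


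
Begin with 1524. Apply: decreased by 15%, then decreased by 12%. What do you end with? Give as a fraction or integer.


Start: 1524
Step 1: decrease by 15% => multiply by 85/100
  1524 * 85/100 = 6477/5
Step 2: decrease by 12% => multiply by 88/100
  6477/5 * 88/100 = 142494/125
Final value = 142494/125

142494/125


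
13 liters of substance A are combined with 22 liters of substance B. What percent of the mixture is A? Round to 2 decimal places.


Volume of A = 13 L
Volume of B = 22 L
Total volume = 13 + 22 = 35 L
Percentage of A = (13/35) * 100
= 37.14%

37.14


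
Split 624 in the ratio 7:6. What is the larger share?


Total parts = 7 + 6 = 13
Value per part = 624 / 13 = 48
First share = 7 * 48 = 336
Second share = 6 * 48 = 288
Larger share = 336

336


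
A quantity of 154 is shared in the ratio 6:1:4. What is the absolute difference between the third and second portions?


Total parts = 6 + 1 + 4 = 11
Value per part = 154 / 11 = 14
Shares: 6*14=84, 1*14=14, 4*14=56
Third share = 56, second share = 14
Difference = |56 - 14| = 42

42


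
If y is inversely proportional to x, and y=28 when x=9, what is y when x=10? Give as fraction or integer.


Inverse proportion: y = k/x
Find k: k = 9 * 28 = 252
Compute y at x=10: y = 252/10
y = 126/5

126/5


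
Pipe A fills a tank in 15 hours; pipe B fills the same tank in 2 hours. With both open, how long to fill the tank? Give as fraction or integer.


Rate of A = 1/15 job per hour
Rate of B = 1/2 job per hour
Combined rate = 1/15 + 1/2
Find common denominator: (2 + 15)/(15*2) = 17/30
Combined rate = 17/30 job per hour
Time together = 1 / (17/30) = 30/17 hours

30/17


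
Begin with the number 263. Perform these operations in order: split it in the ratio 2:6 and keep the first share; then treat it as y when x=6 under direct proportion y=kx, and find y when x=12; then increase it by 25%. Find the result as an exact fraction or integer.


Start with 263.
Step 1: Split 2:6, first share = 263 * 2/8 = 263/4
Step 2: Direct prop: k = (263/4)/6; new y = k*12 = 263/4*12/6 = 263/2
Step 3: Increase by 25%: 263/2 * 125/100 = 1315/8
Final result = 1315/8

1315/8


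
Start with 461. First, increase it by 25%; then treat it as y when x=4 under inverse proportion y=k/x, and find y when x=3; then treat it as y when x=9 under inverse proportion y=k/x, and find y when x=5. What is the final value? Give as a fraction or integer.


Start with 461.
Step 1: Increase by 25%: 461 * 125/100 = 2305/4
Step 2: Inverse prop: k = (2305/4)*4; new y = k/3 = 2305/4*4/3 = 2305/3
Step 3: Inverse prop: k = (2305/3)*9; new y = k/5 = 2305/3*9/5 = 1383
Final result = 1383

1383


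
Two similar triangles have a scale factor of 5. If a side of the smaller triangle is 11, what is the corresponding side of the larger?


Similar triangles have proportional sides
Scale factor = 5
Smaller side = 11
Corresponding larger side = 11 * 5
= 55

55


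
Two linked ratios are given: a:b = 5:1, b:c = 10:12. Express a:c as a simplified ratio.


Given a:b = 5:1 and b:c = 10:12
Make b consistent. Multiply first ratio by 10: a:b = 50:10
Multiply second ratio by 1: b:c = 10:12
Now b = 10 in both, so a:b:c = 50:10:12
Therefore a:c = 50:12
Simplify by GCD: a:c = 25:6

25:6


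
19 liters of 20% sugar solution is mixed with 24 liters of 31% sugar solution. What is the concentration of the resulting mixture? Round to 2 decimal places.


Solute in mixture 1 = 20% of 19 L = 19*20/100 = 19/5 L
Solute in mixture 2 = 31% of 24 L = 24*31/100 = 186/25 L
Total solute = 19/5 + 186/25 = 281/25 L
Total volume = 19 + 24 = 43 L
Final concentration = 281/25/43 * 100 = 26.14%

26.14


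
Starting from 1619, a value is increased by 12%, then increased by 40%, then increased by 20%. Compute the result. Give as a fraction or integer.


Start: 1619
Step 1: increase by 12% => multiply by 112/100
  1619 * 112/100 = 45332/25
Step 2: increase by 40% => multiply by 140/100
  45332/25 * 140/100 = 317324/125
Step 3: increase by 20% => multiply by 120/100
  317324/125 * 120/100 = 1903944/625
Final value = 1903944/625

1903944/625
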